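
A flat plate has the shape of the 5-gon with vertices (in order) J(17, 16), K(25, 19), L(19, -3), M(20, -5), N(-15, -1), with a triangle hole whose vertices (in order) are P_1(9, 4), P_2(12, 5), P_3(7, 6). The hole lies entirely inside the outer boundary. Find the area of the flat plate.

Outer boundary:
Apply Gauss's area formula: 2A = Σ (x_i·y_{i+1} − x_{i+1}·y_i), indices taken mod 5.
Cross-terms: -77, -436, -35, -95, -223  ⇒  Σ = -866
Area = |Σ|/2 = 433.
Hole:
Apply the shoelace formula: 2A = Σ (x_i·y_{i+1} − x_{i+1}·y_i), indices taken mod 3.
P_1→P_2: (9)(5) − (12)(4) = -3
P_2→P_3: (12)(6) − (7)(5) = 37
P_3→P_1: (7)(4) − (9)(6) = -26
Σ = 8
Area = |Σ|/2 = 4.
Net area = 433 − 4 = 429.

429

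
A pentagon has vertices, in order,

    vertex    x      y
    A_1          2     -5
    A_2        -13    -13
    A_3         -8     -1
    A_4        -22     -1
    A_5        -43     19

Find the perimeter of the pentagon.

124

|A_1A_2| = √((-15)² + (-8)²) = √289 = 17
|A_2A_3| = √((5)² + (12)²) = √169 = 13
|A_3A_4| = √((-14)² + (0)²) = √196 = 14
|A_4A_5| = √((-21)² + (20)²) = √841 = 29
|A_5A_1| = √((45)² + (-24)²) = √2601 = 51
Perimeter = 17 + 13 + 14 + 29 + 51 = 124.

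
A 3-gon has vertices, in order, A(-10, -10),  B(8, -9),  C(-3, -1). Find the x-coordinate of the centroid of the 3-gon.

-5/3

Apply the surveyor's formula. First the cross-terms c_i = x_i·y_{i+1} − x_{i+1}·y_i:
  170, -35, 20  ⇒  2A = 155, A = 77.5.
Then Σ (x_i + x_{i+1})·c_i = -775, so x̄ = -775 / (6·77.5) = -5/3.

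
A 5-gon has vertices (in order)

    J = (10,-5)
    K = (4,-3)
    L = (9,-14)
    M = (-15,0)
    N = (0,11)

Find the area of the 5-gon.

Σ = (-10) + (-29) + (-210) + (-165) + (-110) = -524
Area = |Σ|/2 = 262.

262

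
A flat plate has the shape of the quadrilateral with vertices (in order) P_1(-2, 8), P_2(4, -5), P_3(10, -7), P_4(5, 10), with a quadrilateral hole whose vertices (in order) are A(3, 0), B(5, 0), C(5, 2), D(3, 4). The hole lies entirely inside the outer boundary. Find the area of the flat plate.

91.5

Outer boundary:
Cross-terms: -22, 22, 135, 60  ⇒  Σ = 195
Area = |Σ|/2 = 97.5.
Hole:
A→B: (3)(0) − (5)(0) = 0
B→C: (5)(2) − (5)(0) = 10
C→D: (5)(4) − (3)(2) = 14
D→A: (3)(0) − (3)(4) = -12
Σ = 12
Area = |Σ|/2 = 6.
Net area = 97.5 − 6 = 91.5.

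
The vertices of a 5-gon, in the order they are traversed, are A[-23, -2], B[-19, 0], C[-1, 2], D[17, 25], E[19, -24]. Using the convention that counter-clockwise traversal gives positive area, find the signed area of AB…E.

A→B: (-23)(0) − (-19)(-2) = -38
B→C: (-19)(2) − (-1)(0) = -38
C→D: (-1)(25) − (17)(2) = -59
D→E: (17)(-24) − (19)(25) = -883
E→A: (19)(-2) − (-23)(-24) = -590
Σ = -1608
Signed area = Σ/2 = -804 (negative ⇒ clockwise traversal).

-804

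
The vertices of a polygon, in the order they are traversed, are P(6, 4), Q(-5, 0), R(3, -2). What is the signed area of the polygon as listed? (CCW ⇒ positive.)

Apply the shoelace formula: 2A = Σ (x_i·y_{i+1} − x_{i+1}·y_i), indices taken mod 3.
Σ = (20) + (10) + (24) = 54
Signed area = Σ/2 = 27 (positive ⇒ counter-clockwise traversal).

27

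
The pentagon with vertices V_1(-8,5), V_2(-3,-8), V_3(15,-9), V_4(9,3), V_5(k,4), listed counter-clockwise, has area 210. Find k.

0

The doubled signed area Σ (x_i y_{i+1} − x_{i+1} y_i) is linear in k.
With k=0 it equals 420; the coefficient of k is 2 (from the two edges through V_5).
So 2·k + 420 = 2·210 = 420 ⇒ k = 0.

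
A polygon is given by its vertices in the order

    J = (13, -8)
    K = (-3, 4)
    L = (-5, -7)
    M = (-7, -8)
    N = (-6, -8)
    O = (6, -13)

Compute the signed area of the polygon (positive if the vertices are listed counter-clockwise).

157.5

Apply the shoelace (surveyor's) formula: 2A = Σ (x_i·y_{i+1} − x_{i+1}·y_i), indices taken mod 6.
Σ = (28) + (41) + (-9) + (8) + (126) + (121) = 315
Signed area = Σ/2 = 157.5 (positive ⇒ counter-clockwise traversal).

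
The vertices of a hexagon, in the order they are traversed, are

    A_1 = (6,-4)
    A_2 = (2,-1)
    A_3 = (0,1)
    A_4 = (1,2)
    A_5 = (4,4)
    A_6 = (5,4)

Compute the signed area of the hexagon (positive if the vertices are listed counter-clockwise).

Σ = (2) + (2) + (-1) + (-4) + (-4) + (-44) = -49
Signed area = Σ/2 = -24.5 (negative ⇒ clockwise traversal).

-24.5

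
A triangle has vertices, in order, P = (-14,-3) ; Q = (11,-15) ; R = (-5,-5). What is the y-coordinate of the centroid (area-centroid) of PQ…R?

-23/3

Apply the surveyor's formula. First the cross-terms c_i = x_i·y_{i+1} − x_{i+1}·y_i:
  243, -130, -55  ⇒  2A = 58, A = 29.
Then Σ (y_i + y_{i+1})·c_i = -1334, so ȳ = -1334 / (6·29) = -23/3.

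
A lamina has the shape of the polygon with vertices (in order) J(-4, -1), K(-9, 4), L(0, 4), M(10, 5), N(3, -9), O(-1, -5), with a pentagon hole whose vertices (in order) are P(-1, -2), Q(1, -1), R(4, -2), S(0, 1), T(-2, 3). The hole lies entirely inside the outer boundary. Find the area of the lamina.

Outer boundary:
Apply the shoelace (surveyor's) formula: 2A = Σ (x_i·y_{i+1} − x_{i+1}·y_i), indices taken mod 6.
Cross-terms: -25, -36, -40, -105, -24, -19  ⇒  Σ = -249
Area = |Σ|/2 = 124.5.
Hole:
Apply the surveyor's formula: 2A = Σ (x_i·y_{i+1} − x_{i+1}·y_i), indices taken mod 5.
P→Q: (-1)(-1) − (1)(-2) = 3
Q→R: (1)(-2) − (4)(-1) = 2
R→S: (4)(1) − (0)(-2) = 4
S→T: (0)(3) − (-2)(1) = 2
T→P: (-2)(-2) − (-1)(3) = 7
Σ = 18
Area = |Σ|/2 = 9.
Net area = 124.5 − 9 = 115.5.

115.5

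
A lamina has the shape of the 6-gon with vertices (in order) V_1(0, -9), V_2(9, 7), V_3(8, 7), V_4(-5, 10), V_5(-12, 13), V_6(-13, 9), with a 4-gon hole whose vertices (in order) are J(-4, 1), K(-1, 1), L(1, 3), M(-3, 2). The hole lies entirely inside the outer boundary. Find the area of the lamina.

Outer boundary:
Apply the shoelace formula: 2A = Σ (x_i·y_{i+1} − x_{i+1}·y_i), indices taken mod 6.
Σ = (81) + (7) + (115) + (55) + (61) + (117) = 436
Area = |Σ|/2 = 218.
Hole:
Apply the shoelace (surveyor's) formula: 2A = Σ (x_i·y_{i+1} − x_{i+1}·y_i), indices taken mod 4.
Cross-terms: -3, -4, 11, 5  ⇒  Σ = 9
Area = |Σ|/2 = 4.5.
Net area = 218 − 4.5 = 213.5.

213.5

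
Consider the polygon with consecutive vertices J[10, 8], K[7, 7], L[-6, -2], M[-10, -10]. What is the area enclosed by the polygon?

Apply the shoelace (surveyor's) formula: 2A = Σ (x_i·y_{i+1} − x_{i+1}·y_i), indices taken mod 4.
Σ = (14) + (28) + (40) + (20) = 102
Area = |Σ|/2 = 51.

51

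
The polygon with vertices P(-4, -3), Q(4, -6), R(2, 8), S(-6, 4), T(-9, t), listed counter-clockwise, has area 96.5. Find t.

3

Write out the shoelace sum; only the two edges meeting at T involve t:
2·Area = [((-6)·t − (-9)·4) + ((-9)·(-3) − (-4)·t)] + 136
       = -2·t + 199 = 193
⇒ t = 3.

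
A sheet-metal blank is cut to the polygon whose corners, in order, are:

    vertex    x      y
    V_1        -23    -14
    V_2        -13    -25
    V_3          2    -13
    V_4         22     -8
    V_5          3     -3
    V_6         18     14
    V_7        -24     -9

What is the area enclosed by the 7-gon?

619.5

Σ = (393) + (219) + (270) + (-42) + (96) + (174) + (129) = 1239
Area = |Σ|/2 = 619.5.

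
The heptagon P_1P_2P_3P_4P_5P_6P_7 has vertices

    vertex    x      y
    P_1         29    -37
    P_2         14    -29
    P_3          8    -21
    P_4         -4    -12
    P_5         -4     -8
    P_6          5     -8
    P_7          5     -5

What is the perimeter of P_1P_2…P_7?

|P_1P_2| = √((-15)² + (8)²) = √289 = 17
|P_2P_3| = √((-6)² + (8)²) = √100 = 10
|P_3P_4| = √((-12)² + (9)²) = √225 = 15
|P_4P_5| = √((0)² + (4)²) = √16 = 4
|P_5P_6| = √((9)² + (0)²) = √81 = 9
|P_6P_7| = √((0)² + (3)²) = √9 = 3
|P_7P_1| = √((24)² + (-32)²) = √1600 = 40
Perimeter = 17 + 10 + 15 + 4 + 9 + 3 + 40 = 98.

98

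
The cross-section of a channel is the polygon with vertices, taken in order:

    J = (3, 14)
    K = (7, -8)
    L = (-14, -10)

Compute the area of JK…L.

235

Apply the surveyor's formula: 2A = Σ (x_i·y_{i+1} − x_{i+1}·y_i), indices taken mod 3.
Σ = (-122) + (-182) + (-166) = -470
Area = |Σ|/2 = 235.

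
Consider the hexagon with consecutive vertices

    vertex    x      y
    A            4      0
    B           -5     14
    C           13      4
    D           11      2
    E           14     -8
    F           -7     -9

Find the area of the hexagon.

Σ = (56) + (-202) + (-18) + (-116) + (-182) + (36) = -426
Area = |Σ|/2 = 213.

213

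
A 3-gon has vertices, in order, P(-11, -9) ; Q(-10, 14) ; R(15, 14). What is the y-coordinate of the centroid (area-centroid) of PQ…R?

19/3

Apply the shoelace (surveyor's) formula. First the cross-terms c_i = x_i·y_{i+1} − x_{i+1}·y_i:
  -244, -350, 19  ⇒  2A = -575, A = -287.5.
Then Σ (y_i + y_{i+1})·c_i = -10925, so ȳ = -10925 / (6·(-287.5)) = 19/3.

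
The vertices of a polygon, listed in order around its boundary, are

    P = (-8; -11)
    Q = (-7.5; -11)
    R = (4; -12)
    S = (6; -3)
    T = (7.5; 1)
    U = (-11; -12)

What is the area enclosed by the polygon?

Apply the surveyor's formula: 2A = Σ (x_i·y_{i+1} − x_{i+1}·y_i), indices taken mod 6.
Σ = (5.5) + (134) + (60) + (28.5) + (-79) + (25) = 174
Area = |Σ|/2 = 87.

87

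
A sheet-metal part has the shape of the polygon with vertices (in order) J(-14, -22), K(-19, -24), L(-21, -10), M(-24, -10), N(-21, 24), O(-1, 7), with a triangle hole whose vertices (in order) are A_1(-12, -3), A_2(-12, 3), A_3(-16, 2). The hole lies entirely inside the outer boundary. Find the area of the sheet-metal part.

595.5

Outer boundary:
Apply the surveyor's formula: 2A = Σ (x_i·y_{i+1} − x_{i+1}·y_i), indices taken mod 6.
J→K: (-14)(-24) − (-19)(-22) = -82
K→L: (-19)(-10) − (-21)(-24) = -314
L→M: (-21)(-10) − (-24)(-10) = -30
M→N: (-24)(24) − (-21)(-10) = -786
N→O: (-21)(7) − (-1)(24) = -123
O→J: (-1)(-22) − (-14)(7) = 120
Σ = -1215
Area = |Σ|/2 = 607.5.
Hole:
Apply Gauss's area formula: 2A = Σ (x_i·y_{i+1} − x_{i+1}·y_i), indices taken mod 3.
Cross-terms: -72, 24, 72  ⇒  Σ = 24
Area = |Σ|/2 = 12.
Net area = 607.5 − 12 = 595.5.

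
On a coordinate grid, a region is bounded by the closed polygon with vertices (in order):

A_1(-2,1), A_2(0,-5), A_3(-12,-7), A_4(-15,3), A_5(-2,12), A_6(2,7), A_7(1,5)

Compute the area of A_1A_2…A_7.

Apply the shoelace (surveyor's) formula: 2A = Σ (x_i·y_{i+1} − x_{i+1}·y_i), indices taken mod 7.
Σ = (10) + (-60) + (-141) + (-174) + (-38) + (3) + (11) = -389
Area = |Σ|/2 = 194.5.

194.5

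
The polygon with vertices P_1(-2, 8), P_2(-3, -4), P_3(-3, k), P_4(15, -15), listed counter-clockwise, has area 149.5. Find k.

-8

Write out the shoelace sum; only the two edges meeting at P_3 involve k:
2·Area = [((-3)·k − (-3)·(-4)) + ((-3)·(-15) − 15·k)] + 122
       = -18·k + 155 = 299
⇒ k = -8.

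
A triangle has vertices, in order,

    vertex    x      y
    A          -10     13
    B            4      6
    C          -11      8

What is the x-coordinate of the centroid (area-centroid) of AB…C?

Apply the shoelace (surveyor's) formula. First the cross-terms c_i = x_i·y_{i+1} − x_{i+1}·y_i:
  -112, 98, -63  ⇒  2A = -77, A = -38.5.
Then Σ (x_i + x_{i+1})·c_i = 1309, so x̄ = 1309 / (6·(-38.5)) = -17/3.

-17/3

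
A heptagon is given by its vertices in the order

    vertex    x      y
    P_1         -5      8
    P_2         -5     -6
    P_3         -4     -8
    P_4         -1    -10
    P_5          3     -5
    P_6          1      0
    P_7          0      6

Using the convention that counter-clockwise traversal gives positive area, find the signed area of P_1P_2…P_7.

Σ = (70) + (16) + (32) + (35) + (5) + (6) + (30) = 194
Signed area = Σ/2 = 97 (positive ⇒ counter-clockwise traversal).

97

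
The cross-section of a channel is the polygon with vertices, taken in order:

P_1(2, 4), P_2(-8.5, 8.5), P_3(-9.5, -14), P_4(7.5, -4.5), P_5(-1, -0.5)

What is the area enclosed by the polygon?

Apply the shoelace formula: 2A = Σ (x_i·y_{i+1} − x_{i+1}·y_i), indices taken mod 5.
Cross-terms: 51, 199.75, 147.75, -8.25, -3  ⇒  Σ = 387.25
Area = |Σ|/2 = 193.625.

193.625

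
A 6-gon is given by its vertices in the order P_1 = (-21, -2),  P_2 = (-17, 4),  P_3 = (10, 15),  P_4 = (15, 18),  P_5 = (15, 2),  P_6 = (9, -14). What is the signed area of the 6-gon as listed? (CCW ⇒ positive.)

Σ = (-118) + (-295) + (-45) + (-240) + (-228) + (-312) = -1238
Signed area = Σ/2 = -619 (negative ⇒ clockwise traversal).

-619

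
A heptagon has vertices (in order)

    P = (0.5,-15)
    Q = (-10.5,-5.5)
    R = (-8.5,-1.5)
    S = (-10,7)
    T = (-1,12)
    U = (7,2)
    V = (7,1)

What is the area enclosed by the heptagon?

288.625

Apply the shoelace (surveyor's) formula: 2A = Σ (x_i·y_{i+1} − x_{i+1}·y_i), indices taken mod 7.
Cross-terms: -160.25, -31, -74.5, -113, -86, -7, -105.5  ⇒  Σ = -577.25
Area = |Σ|/2 = 288.625.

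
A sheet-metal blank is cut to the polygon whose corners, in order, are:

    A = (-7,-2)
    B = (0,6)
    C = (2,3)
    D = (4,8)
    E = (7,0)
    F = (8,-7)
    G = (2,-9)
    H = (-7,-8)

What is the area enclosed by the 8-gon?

Apply Gauss's area formula: 2A = Σ (x_i·y_{i+1} − x_{i+1}·y_i), indices taken mod 8.
A→B: (-7)(6) − (0)(-2) = -42
B→C: (0)(3) − (2)(6) = -12
C→D: (2)(8) − (4)(3) = 4
D→E: (4)(0) − (7)(8) = -56
E→F: (7)(-7) − (8)(0) = -49
F→G: (8)(-9) − (2)(-7) = -58
G→H: (2)(-8) − (-7)(-9) = -79
H→A: (-7)(-2) − (-7)(-8) = -42
Σ = -334
Area = |Σ|/2 = 167.

167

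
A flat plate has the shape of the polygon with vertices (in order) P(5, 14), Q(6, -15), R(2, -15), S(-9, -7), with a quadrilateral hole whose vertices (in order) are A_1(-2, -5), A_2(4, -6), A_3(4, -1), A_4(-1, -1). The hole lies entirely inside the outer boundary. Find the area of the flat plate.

204.5

Outer boundary:
Cross-terms: -159, -60, -149, -91  ⇒  Σ = -459
Area = |Σ|/2 = 229.5.
Hole:
Σ = (32) + (20) + (-5) + (3) = 50
Area = |Σ|/2 = 25.
Net area = 229.5 − 25 = 204.5.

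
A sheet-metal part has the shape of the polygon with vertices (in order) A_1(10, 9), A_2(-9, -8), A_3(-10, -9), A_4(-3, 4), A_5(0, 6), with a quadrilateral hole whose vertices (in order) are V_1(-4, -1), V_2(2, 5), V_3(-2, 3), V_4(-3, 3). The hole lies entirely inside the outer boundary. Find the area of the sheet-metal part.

63.5

Outer boundary:
Apply the shoelace (surveyor's) formula: 2A = Σ (x_i·y_{i+1} − x_{i+1}·y_i), indices taken mod 5.
Cross-terms: 1, 1, -67, -18, -60  ⇒  Σ = -143
Area = |Σ|/2 = 71.5.
Hole:
Σ = (-18) + (16) + (3) + (15) = 16
Area = |Σ|/2 = 8.
Net area = 71.5 − 8 = 63.5.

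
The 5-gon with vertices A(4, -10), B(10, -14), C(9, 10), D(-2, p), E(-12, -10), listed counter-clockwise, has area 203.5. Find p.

The doubled signed area Σ (x_i y_{i+1} − x_{i+1} y_i) is linear in p.
With p=0 it equals 470; the coefficient of p is 21 (from the two edges through D).
So 21·p + 470 = 2·203.5 = 407 ⇒ p = -3.

-3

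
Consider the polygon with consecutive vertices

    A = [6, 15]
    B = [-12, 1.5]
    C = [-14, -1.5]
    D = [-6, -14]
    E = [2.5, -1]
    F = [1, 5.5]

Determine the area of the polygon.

Apply the shoelace formula: 2A = Σ (x_i·y_{i+1} − x_{i+1}·y_i), indices taken mod 6.
A→B: (6)(1.5) − (-12)(15) = 189
B→C: (-12)(-1.5) − (-14)(1.5) = 39
C→D: (-14)(-14) − (-6)(-1.5) = 187
D→E: (-6)(-1) − (2.5)(-14) = 41
E→F: (2.5)(5.5) − (1)(-1) = 14.75
F→A: (1)(15) − (6)(5.5) = -18
Σ = 452.75
Area = |Σ|/2 = 226.375.

226.375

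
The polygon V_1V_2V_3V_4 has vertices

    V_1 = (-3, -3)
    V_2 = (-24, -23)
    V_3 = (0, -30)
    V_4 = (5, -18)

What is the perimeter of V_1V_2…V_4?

|V_1V_2| = √((-21)² + (-20)²) = √841 = 29
|V_2V_3| = √((24)² + (-7)²) = √625 = 25
|V_3V_4| = √((5)² + (12)²) = √169 = 13
|V_4V_1| = √((-8)² + (15)²) = √289 = 17
Perimeter = 29 + 25 + 13 + 17 = 84.

84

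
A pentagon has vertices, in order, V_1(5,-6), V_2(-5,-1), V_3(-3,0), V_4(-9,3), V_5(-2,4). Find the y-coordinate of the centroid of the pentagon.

-9/85

Apply the shoelace formula. First the cross-terms c_i = x_i·y_{i+1} − x_{i+1}·y_i:
  -35, -3, -9, -30, -8  ⇒  2A = -85, A = -42.5.
Then Σ (y_i + y_{i+1})·c_i = 27, so ȳ = 27 / (6·(-42.5)) = -9/85.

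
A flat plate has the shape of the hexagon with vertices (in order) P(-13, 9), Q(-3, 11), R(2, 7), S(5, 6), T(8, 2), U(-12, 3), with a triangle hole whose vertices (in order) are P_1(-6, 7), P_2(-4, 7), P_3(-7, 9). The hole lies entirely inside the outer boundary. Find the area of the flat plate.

118.5

Outer boundary:
P→Q: (-13)(11) − (-3)(9) = -116
Q→R: (-3)(7) − (2)(11) = -43
R→S: (2)(6) − (5)(7) = -23
S→T: (5)(2) − (8)(6) = -38
T→U: (8)(3) − (-12)(2) = 48
U→P: (-12)(9) − (-13)(3) = -69
Σ = -241
Area = |Σ|/2 = 120.5.
Hole:
Apply the surveyor's formula: 2A = Σ (x_i·y_{i+1} − x_{i+1}·y_i), indices taken mod 3.
Σ = (-14) + (13) + (5) = 4
Area = |Σ|/2 = 2.
Net area = 120.5 − 2 = 118.5.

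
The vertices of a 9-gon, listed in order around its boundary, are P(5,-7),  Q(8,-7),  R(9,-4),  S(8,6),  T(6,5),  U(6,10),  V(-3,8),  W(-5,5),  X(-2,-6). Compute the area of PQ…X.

Apply the shoelace (surveyor's) formula: 2A = Σ (x_i·y_{i+1} − x_{i+1}·y_i), indices taken mod 9.
Cross-terms: 21, 31, 86, 4, 30, 78, 25, 40, 44  ⇒  Σ = 359
Area = |Σ|/2 = 179.5.

179.5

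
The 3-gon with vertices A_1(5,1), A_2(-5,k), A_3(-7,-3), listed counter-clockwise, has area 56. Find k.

Write out the shoelace sum; only the two edges meeting at A_2 involve k:
2·Area = [(5·k − (-5)·1) + ((-5)·(-3) − (-7)·k)] + 8
       = 12·k + 28 = 112
⇒ k = 7.

7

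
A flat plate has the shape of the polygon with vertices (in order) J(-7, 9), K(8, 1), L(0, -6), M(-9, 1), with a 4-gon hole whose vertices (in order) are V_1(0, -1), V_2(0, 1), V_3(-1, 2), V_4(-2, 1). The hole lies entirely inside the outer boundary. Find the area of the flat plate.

124.5

Outer boundary:
Cross-terms: -79, -48, -54, -74  ⇒  Σ = -255
Area = |Σ|/2 = 127.5.
Hole:
Apply the shoelace (surveyor's) formula: 2A = Σ (x_i·y_{i+1} − x_{i+1}·y_i), indices taken mod 4.
Σ = (0) + (1) + (3) + (2) = 6
Area = |Σ|/2 = 3.
Net area = 127.5 − 3 = 124.5.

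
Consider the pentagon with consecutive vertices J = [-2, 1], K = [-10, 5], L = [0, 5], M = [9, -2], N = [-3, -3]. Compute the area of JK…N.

Σ = (0) + (-50) + (-45) + (-33) + (-9) = -137
Area = |Σ|/2 = 68.5.

68.5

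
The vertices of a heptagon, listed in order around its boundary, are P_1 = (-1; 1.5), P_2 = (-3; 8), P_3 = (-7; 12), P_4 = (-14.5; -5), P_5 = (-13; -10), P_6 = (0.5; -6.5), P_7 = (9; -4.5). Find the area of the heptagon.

P_1→P_2: (-1)(8) − (-3)(1.5) = -3.5
P_2→P_3: (-3)(12) − (-7)(8) = 20
P_3→P_4: (-7)(-5) − (-14.5)(12) = 209
P_4→P_5: (-14.5)(-10) − (-13)(-5) = 80
P_5→P_6: (-13)(-6.5) − (0.5)(-10) = 89.5
P_6→P_7: (0.5)(-4.5) − (9)(-6.5) = 56.25
P_7→P_1: (9)(1.5) − (-1)(-4.5) = 9
Σ = 460.25
Area = |Σ|/2 = 230.125.

230.125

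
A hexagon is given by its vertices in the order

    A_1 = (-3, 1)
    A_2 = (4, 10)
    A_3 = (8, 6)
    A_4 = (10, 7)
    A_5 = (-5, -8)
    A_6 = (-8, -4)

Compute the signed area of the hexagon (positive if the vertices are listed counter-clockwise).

-101.5

Σ = (-34) + (-56) + (-4) + (-45) + (-44) + (-20) = -203
Signed area = Σ/2 = -101.5 (negative ⇒ clockwise traversal).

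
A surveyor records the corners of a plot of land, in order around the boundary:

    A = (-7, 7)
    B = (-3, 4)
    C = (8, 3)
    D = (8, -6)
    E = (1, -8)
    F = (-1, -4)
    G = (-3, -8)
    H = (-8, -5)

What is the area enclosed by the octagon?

Apply the surveyor's formula: 2A = Σ (x_i·y_{i+1} − x_{i+1}·y_i), indices taken mod 8.
Cross-terms: -7, -41, -72, -58, -12, -4, -49, -91  ⇒  Σ = -334
Area = |Σ|/2 = 167.

167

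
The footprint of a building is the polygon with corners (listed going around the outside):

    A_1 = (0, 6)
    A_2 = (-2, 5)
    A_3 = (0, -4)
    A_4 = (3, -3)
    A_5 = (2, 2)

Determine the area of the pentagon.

28

Apply the shoelace (surveyor's) formula: 2A = Σ (x_i·y_{i+1} − x_{i+1}·y_i), indices taken mod 5.
Σ = (12) + (8) + (12) + (12) + (12) = 56
Area = |Σ|/2 = 28.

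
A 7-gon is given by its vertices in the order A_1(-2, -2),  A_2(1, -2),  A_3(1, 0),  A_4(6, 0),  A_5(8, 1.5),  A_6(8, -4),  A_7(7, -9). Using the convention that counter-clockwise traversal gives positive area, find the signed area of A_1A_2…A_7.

-51.5

Apply the shoelace formula: 2A = Σ (x_i·y_{i+1} − x_{i+1}·y_i), indices taken mod 7.
Σ = (6) + (2) + (0) + (9) + (-44) + (-44) + (-32) = -103
Signed area = Σ/2 = -51.5 (negative ⇒ clockwise traversal).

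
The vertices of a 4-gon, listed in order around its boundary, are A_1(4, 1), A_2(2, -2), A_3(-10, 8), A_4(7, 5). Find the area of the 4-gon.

66.5

Σ = (-10) + (-4) + (-106) + (-13) = -133
Area = |Σ|/2 = 66.5.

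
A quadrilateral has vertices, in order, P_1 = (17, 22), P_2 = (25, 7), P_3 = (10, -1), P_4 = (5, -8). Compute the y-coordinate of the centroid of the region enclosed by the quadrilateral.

Apply Gauss's area formula. First the cross-terms c_i = x_i·y_{i+1} − x_{i+1}·y_i:
  -431, -95, -75, 246  ⇒  2A = -355, A = -177.5.
Then Σ (y_i + y_{i+1})·c_i = -8950, so ȳ = -8950 / (6·(-177.5)) = 1790/213.

1790/213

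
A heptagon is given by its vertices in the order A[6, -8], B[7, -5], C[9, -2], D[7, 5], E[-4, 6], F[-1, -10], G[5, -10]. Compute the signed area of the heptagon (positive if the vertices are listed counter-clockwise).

Σ = (26) + (31) + (59) + (62) + (46) + (60) + (20) = 304
Signed area = Σ/2 = 152 (positive ⇒ counter-clockwise traversal).

152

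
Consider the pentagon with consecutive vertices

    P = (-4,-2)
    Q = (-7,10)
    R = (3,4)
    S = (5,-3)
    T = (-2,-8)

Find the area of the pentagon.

107.5

Apply the shoelace (surveyor's) formula: 2A = Σ (x_i·y_{i+1} − x_{i+1}·y_i), indices taken mod 5.
Σ = (-54) + (-58) + (-29) + (-46) + (-28) = -215
Area = |Σ|/2 = 107.5.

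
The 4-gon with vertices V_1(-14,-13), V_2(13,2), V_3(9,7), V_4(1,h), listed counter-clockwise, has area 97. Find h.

0

Write out the shoelace sum; only the two edges meeting at V_4 involve h:
2·Area = [(9·h − 1·7) + (1·(-13) − (-14)·h)] + 214
       = 23·h + 194 = 194
⇒ h = 0.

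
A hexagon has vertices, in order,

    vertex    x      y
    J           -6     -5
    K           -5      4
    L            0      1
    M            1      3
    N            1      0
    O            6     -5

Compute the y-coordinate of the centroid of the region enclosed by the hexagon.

-212/123

Apply the shoelace (surveyor's) formula. First the cross-terms c_i = x_i·y_{i+1} − x_{i+1}·y_i:
  -49, -5, -1, -3, -5, -60  ⇒  2A = -123, A = -61.5.
Then Σ (y_i + y_{i+1})·c_i = 636, so ȳ = 636 / (6·(-61.5)) = -212/123.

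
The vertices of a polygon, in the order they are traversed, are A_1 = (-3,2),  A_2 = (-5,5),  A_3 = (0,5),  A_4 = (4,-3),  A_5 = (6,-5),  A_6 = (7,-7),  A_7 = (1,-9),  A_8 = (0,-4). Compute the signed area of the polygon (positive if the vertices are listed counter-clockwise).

-65.5

Apply the surveyor's formula: 2A = Σ (x_i·y_{i+1} − x_{i+1}·y_i), indices taken mod 8.
Σ = (-5) + (-25) + (-20) + (-2) + (-7) + (-56) + (-4) + (-12) = -131
Signed area = Σ/2 = -65.5 (negative ⇒ clockwise traversal).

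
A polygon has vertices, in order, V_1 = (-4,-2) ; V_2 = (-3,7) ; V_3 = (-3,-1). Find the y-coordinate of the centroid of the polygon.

Apply the shoelace (surveyor's) formula. First the cross-terms c_i = x_i·y_{i+1} − x_{i+1}·y_i:
  -34, 24, 2  ⇒  2A = -8, A = -4.
Then Σ (y_i + y_{i+1})·c_i = -32, so ȳ = -32 / (6·(-4)) = 4/3.

4/3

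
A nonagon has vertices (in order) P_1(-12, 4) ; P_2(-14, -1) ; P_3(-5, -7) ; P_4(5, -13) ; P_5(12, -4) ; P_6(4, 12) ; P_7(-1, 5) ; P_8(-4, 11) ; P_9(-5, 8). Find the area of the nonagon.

Apply the shoelace (surveyor's) formula: 2A = Σ (x_i·y_{i+1} − x_{i+1}·y_i), indices taken mod 9.
P_1→P_2: (-12)(-1) − (-14)(4) = 68
P_2→P_3: (-14)(-7) − (-5)(-1) = 93
P_3→P_4: (-5)(-13) − (5)(-7) = 100
P_4→P_5: (5)(-4) − (12)(-13) = 136
P_5→P_6: (12)(12) − (4)(-4) = 160
P_6→P_7: (4)(5) − (-1)(12) = 32
P_7→P_8: (-1)(11) − (-4)(5) = 9
P_8→P_9: (-4)(8) − (-5)(11) = 23
P_9→P_1: (-5)(4) − (-12)(8) = 76
Σ = 697
Area = |Σ|/2 = 348.5.

348.5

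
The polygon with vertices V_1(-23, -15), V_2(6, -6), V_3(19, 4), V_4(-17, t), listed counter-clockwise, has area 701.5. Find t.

The doubled signed area Σ (x_i y_{i+1} − x_{i+1} y_i) is linear in t.
With t=0 it equals 689; the coefficient of t is 42 (from the two edges through V_4).
So 42·t + 689 = 2·701.5 = 1403 ⇒ t = 17.

17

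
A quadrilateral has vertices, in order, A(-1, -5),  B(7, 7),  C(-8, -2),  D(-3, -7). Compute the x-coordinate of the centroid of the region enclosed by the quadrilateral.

Apply Gauss's area formula. First the cross-terms c_i = x_i·y_{i+1} − x_{i+1}·y_i:
  28, 42, 50, 8  ⇒  2A = 128, A = 64.
Then Σ (x_i + x_{i+1})·c_i = -456, so x̄ = -456 / (6·64) = -1.1875.

-1.1875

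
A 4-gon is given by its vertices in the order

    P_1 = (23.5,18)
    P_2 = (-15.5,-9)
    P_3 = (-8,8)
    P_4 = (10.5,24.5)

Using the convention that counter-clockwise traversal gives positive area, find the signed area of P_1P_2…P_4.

-397.625

Apply the surveyor's formula: 2A = Σ (x_i·y_{i+1} − x_{i+1}·y_i), indices taken mod 4.
P_1→P_2: (23.5)(-9) − (-15.5)(18) = 67.5
P_2→P_3: (-15.5)(8) − (-8)(-9) = -196
P_3→P_4: (-8)(24.5) − (10.5)(8) = -280
P_4→P_1: (10.5)(18) − (23.5)(24.5) = -386.75
Σ = -795.25
Signed area = Σ/2 = -397.625 (negative ⇒ clockwise traversal).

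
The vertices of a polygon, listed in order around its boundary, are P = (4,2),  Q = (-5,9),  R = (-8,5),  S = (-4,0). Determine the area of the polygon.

52.5

Cross-terms: 46, 47, 20, -8  ⇒  Σ = 105
Area = |Σ|/2 = 52.5.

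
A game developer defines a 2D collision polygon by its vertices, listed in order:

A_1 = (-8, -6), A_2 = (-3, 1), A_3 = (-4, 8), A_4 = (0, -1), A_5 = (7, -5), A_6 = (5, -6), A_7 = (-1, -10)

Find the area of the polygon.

A_1→A_2: (-8)(1) − (-3)(-6) = -26
A_2→A_3: (-3)(8) − (-4)(1) = -20
A_3→A_4: (-4)(-1) − (0)(8) = 4
A_4→A_5: (0)(-5) − (7)(-1) = 7
A_5→A_6: (7)(-6) − (5)(-5) = -17
A_6→A_7: (5)(-10) − (-1)(-6) = -56
A_7→A_1: (-1)(-6) − (-8)(-10) = -74
Σ = -182
Area = |Σ|/2 = 91.

91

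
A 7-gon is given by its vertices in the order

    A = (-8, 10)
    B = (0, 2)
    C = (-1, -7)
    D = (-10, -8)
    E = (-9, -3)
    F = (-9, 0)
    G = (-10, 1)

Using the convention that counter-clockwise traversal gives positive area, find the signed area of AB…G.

-123

Apply the shoelace (surveyor's) formula: 2A = Σ (x_i·y_{i+1} − x_{i+1}·y_i), indices taken mod 7.
Cross-terms: -16, 2, -62, -42, -27, -9, -92  ⇒  Σ = -246
Signed area = Σ/2 = -123 (negative ⇒ clockwise traversal).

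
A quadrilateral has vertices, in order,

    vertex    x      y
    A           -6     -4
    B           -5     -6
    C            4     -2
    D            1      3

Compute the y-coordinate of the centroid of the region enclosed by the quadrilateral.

-24/13

Apply Gauss's area formula. First the cross-terms c_i = x_i·y_{i+1} − x_{i+1}·y_i:
  16, 34, 14, 14  ⇒  2A = 78, A = 39.
Then Σ (y_i + y_{i+1})·c_i = -432, so ȳ = -432 / (6·39) = -24/13.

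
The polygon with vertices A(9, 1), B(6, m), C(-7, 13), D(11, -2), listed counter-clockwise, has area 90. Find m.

13

Write out the shoelace sum; only the two edges meeting at B involve m:
2·Area = [(9·m − 6·1) + (6·13 − (-7)·m)] + -100
       = 16·m + -28 = 180
⇒ m = 13.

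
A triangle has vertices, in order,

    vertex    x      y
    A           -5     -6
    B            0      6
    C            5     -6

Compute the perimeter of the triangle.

|AB| = √((5)² + (12)²) = √169 = 13
|BC| = √((5)² + (-12)²) = √169 = 13
|CA| = √((-10)² + (0)²) = √100 = 10
Perimeter = 13 + 13 + 10 = 36.

36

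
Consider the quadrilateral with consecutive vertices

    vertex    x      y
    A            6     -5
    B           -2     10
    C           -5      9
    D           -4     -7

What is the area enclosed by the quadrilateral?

Apply the surveyor's formula: 2A = Σ (x_i·y_{i+1} − x_{i+1}·y_i), indices taken mod 4.
Σ = (50) + (32) + (71) + (62) = 215
Area = |Σ|/2 = 107.5.

107.5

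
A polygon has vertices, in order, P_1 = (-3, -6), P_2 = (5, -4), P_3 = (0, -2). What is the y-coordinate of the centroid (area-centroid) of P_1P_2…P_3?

-4

Apply the shoelace (surveyor's) formula. First the cross-terms c_i = x_i·y_{i+1} − x_{i+1}·y_i:
  42, -10, -6  ⇒  2A = 26, A = 13.
Then Σ (y_i + y_{i+1})·c_i = -312, so ȳ = -312 / (6·13) = -4.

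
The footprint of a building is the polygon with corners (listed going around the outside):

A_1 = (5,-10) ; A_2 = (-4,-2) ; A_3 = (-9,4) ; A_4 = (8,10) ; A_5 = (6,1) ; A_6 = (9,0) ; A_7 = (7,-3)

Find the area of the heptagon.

Apply the surveyor's formula: 2A = Σ (x_i·y_{i+1} − x_{i+1}·y_i), indices taken mod 7.
A_1→A_2: (5)(-2) − (-4)(-10) = -50
A_2→A_3: (-4)(4) − (-9)(-2) = -34
A_3→A_4: (-9)(10) − (8)(4) = -122
A_4→A_5: (8)(1) − (6)(10) = -52
A_5→A_6: (6)(0) − (9)(1) = -9
A_6→A_7: (9)(-3) − (7)(0) = -27
A_7→A_1: (7)(-10) − (5)(-3) = -55
Σ = -349
Area = |Σ|/2 = 174.5.

174.5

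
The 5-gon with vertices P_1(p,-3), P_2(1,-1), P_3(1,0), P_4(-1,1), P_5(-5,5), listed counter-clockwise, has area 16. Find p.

The doubled signed area Σ (x_i y_{i+1} − x_{i+1} y_i) is linear in p.
With p=0 it equals 20; the coefficient of p is -6 (from the two edges through P_1).
So -6·p + 20 = 2·16 = 32 ⇒ p = -2.

-2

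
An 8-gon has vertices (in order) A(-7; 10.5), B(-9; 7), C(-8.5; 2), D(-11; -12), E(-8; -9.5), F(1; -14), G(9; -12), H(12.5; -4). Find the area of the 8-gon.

Cross-terms: 45.5, 41.5, 124, 8.5, 121.5, 114, 114, 103.25  ⇒  Σ = 672.25
Area = |Σ|/2 = 336.125.

336.125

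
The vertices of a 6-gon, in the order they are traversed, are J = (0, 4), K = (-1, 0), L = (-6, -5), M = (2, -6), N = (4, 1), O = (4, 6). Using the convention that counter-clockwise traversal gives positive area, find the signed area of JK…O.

Apply Gauss's area formula: 2A = Σ (x_i·y_{i+1} − x_{i+1}·y_i), indices taken mod 6.
J→K: (0)(0) − (-1)(4) = 4
K→L: (-1)(-5) − (-6)(0) = 5
L→M: (-6)(-6) − (2)(-5) = 46
M→N: (2)(1) − (4)(-6) = 26
N→O: (4)(6) − (4)(1) = 20
O→J: (4)(4) − (0)(6) = 16
Σ = 117
Signed area = Σ/2 = 58.5 (positive ⇒ counter-clockwise traversal).

58.5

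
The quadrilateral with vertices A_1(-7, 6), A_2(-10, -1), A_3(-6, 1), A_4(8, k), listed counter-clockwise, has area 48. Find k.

5

The doubled signed area Σ (x_i y_{i+1} − x_{i+1} y_i) is linear in k.
With k=0 it equals 91; the coefficient of k is 1 (from the two edges through A_4).
So 1·k + 91 = 2·48 = 96 ⇒ k = 5.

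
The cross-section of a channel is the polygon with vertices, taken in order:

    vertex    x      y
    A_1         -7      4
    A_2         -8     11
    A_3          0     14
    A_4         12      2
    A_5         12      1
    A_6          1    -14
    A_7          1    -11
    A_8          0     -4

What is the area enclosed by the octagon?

Apply the shoelace formula: 2A = Σ (x_i·y_{i+1} − x_{i+1}·y_i), indices taken mod 8.
Cross-terms: -45, -112, -168, -12, -169, 3, -4, -28  ⇒  Σ = -535
Area = |Σ|/2 = 267.5.

267.5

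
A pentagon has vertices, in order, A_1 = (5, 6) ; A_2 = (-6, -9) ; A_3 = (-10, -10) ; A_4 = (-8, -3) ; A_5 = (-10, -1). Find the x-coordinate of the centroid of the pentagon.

Apply the shoelace (surveyor's) formula. First the cross-terms c_i = x_i·y_{i+1} − x_{i+1}·y_i:
  -9, -30, -50, -22, -55  ⇒  2A = -166, A = -83.
Then Σ (x_i + x_{i+1})·c_i = 2060, so x̄ = 2060 / (6·(-83)) = -1030/249.

-1030/249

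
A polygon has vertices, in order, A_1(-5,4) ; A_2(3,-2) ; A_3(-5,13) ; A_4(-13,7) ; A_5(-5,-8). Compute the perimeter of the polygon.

|A_1A_2| = √((8)² + (-6)²) = √100 = 10
|A_2A_3| = √((-8)² + (15)²) = √289 = 17
|A_3A_4| = √((-8)² + (-6)²) = √100 = 10
|A_4A_5| = √((8)² + (-15)²) = √289 = 17
|A_5A_1| = √((0)² + (12)²) = √144 = 12
Perimeter = 10 + 17 + 10 + 17 + 12 = 66.

66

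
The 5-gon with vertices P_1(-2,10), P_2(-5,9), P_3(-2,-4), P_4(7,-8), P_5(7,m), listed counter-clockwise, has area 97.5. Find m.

Write out the shoelace sum; only the two edges meeting at P_5 involve m:
2·Area = [(7·m − 7·(-8)) + (7·10 − (-2)·m)] + 114
       = 9·m + 240 = 195
⇒ m = -5.

-5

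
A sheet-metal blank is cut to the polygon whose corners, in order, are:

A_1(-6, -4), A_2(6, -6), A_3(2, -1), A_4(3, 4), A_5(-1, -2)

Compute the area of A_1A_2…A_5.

33.5

Σ = (60) + (6) + (11) + (-2) + (-8) = 67
Area = |Σ|/2 = 33.5.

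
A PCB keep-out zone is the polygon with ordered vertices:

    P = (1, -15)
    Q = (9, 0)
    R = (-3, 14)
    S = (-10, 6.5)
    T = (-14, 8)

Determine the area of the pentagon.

297.25

Apply the surveyor's formula: 2A = Σ (x_i·y_{i+1} − x_{i+1}·y_i), indices taken mod 5.
Σ = (135) + (126) + (120.5) + (11) + (202) = 594.5
Area = |Σ|/2 = 297.25.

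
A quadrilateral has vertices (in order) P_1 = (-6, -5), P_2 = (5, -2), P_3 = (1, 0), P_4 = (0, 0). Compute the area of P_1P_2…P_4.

19.5

Cross-terms: 37, 2, 0, 0  ⇒  Σ = 39
Area = |Σ|/2 = 19.5.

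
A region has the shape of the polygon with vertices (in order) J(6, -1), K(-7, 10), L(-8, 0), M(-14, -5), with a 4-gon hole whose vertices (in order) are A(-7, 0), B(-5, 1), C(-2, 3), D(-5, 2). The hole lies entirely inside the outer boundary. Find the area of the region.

106

Outer boundary:
Σ = (53) + (80) + (40) + (44) = 217
Area = |Σ|/2 = 108.5.
Hole:
Apply Gauss's area formula: 2A = Σ (x_i·y_{i+1} − x_{i+1}·y_i), indices taken mod 4.
Σ = (-7) + (-13) + (11) + (14) = 5
Area = |Σ|/2 = 2.5.
Net area = 108.5 − 2.5 = 106.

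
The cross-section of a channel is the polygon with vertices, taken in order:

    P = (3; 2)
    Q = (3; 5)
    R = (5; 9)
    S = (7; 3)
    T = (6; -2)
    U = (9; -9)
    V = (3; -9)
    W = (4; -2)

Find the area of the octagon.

57.5

Apply the shoelace (surveyor's) formula: 2A = Σ (x_i·y_{i+1} − x_{i+1}·y_i), indices taken mod 8.
Cross-terms: 9, 2, -48, -32, -36, -54, 30, 14  ⇒  Σ = -115
Area = |Σ|/2 = 57.5.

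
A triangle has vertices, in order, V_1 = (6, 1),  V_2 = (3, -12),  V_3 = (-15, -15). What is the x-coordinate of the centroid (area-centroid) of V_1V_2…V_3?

Apply the shoelace formula. First the cross-terms c_i = x_i·y_{i+1} − x_{i+1}·y_i:
  -75, -225, 75  ⇒  2A = -225, A = -112.5.
Then Σ (x_i + x_{i+1})·c_i = 1350, so x̄ = 1350 / (6·(-112.5)) = -2.

-2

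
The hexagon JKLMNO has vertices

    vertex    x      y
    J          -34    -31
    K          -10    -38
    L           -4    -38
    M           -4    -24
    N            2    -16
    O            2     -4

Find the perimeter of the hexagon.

112

|JK| = √((24)² + (-7)²) = √625 = 25
|KL| = √((6)² + (0)²) = √36 = 6
|LM| = √((0)² + (14)²) = √196 = 14
|MN| = √((6)² + (8)²) = √100 = 10
|NO| = √((0)² + (12)²) = √144 = 12
|OJ| = √((-36)² + (-27)²) = √2025 = 45
Perimeter = 25 + 6 + 14 + 10 + 12 + 45 = 112.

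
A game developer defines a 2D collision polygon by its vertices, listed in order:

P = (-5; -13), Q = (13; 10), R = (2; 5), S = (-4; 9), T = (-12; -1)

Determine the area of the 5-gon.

Apply the shoelace (surveyor's) formula: 2A = Σ (x_i·y_{i+1} − x_{i+1}·y_i), indices taken mod 5.
Cross-terms: 119, 45, 38, 112, 151  ⇒  Σ = 465
Area = |Σ|/2 = 232.5.

232.5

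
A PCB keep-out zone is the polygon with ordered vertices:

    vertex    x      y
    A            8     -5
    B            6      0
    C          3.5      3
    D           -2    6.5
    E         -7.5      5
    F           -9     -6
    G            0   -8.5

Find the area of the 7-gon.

Cross-terms: 30, 18, 28.75, 38.75, 90, 76.5, 68  ⇒  Σ = 350
Area = |Σ|/2 = 175.

175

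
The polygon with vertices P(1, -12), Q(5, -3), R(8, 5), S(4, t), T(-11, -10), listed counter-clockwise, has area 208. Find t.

The doubled signed area Σ (x_i y_{i+1} − x_{i+1} y_i) is linear in t.
With t=0 it equals 188; the coefficient of t is 19 (from the two edges through S).
So 19·t + 188 = 2·208 = 416 ⇒ t = 12.

12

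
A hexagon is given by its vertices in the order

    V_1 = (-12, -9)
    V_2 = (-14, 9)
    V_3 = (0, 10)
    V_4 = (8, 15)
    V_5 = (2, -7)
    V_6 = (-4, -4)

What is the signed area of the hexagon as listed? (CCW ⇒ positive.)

-294

V_1→V_2: (-12)(9) − (-14)(-9) = -234
V_2→V_3: (-14)(10) − (0)(9) = -140
V_3→V_4: (0)(15) − (8)(10) = -80
V_4→V_5: (8)(-7) − (2)(15) = -86
V_5→V_6: (2)(-4) − (-4)(-7) = -36
V_6→V_1: (-4)(-9) − (-12)(-4) = -12
Σ = -588
Signed area = Σ/2 = -294 (negative ⇒ clockwise traversal).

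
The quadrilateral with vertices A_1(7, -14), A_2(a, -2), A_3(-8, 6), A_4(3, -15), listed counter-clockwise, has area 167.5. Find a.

The doubled signed area Σ (x_i y_{i+1} − x_{i+1} y_i) is linear in a.
With a=0 it equals 135; the coefficient of a is 20 (from the two edges through A_2).
So 20·a + 135 = 2·167.5 = 335 ⇒ a = 10.

10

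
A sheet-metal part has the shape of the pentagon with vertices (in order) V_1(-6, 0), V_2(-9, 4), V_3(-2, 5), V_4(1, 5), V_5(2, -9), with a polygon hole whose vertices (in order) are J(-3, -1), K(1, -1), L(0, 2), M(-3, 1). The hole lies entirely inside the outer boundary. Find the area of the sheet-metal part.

65.5

Outer boundary:
Apply the surveyor's formula: 2A = Σ (x_i·y_{i+1} − x_{i+1}·y_i), indices taken mod 5.
V_1→V_2: (-6)(4) − (-9)(0) = -24
V_2→V_3: (-9)(5) − (-2)(4) = -37
V_3→V_4: (-2)(5) − (1)(5) = -15
V_4→V_5: (1)(-9) − (2)(5) = -19
V_5→V_1: (2)(0) − (-6)(-9) = -54
Σ = -149
Area = |Σ|/2 = 74.5.
Hole:
Apply the surveyor's formula: 2A = Σ (x_i·y_{i+1} − x_{i+1}·y_i), indices taken mod 4.
J→K: (-3)(-1) − (1)(-1) = 4
K→L: (1)(2) − (0)(-1) = 2
L→M: (0)(1) − (-3)(2) = 6
M→J: (-3)(-1) − (-3)(1) = 6
Σ = 18
Area = |Σ|/2 = 9.
Net area = 74.5 − 9 = 65.5.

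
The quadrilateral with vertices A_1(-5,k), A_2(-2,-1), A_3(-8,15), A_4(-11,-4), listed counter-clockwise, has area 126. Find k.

-12

The doubled signed area Σ (x_i y_{i+1} − x_{i+1} y_i) is linear in k.
With k=0 it equals 144; the coefficient of k is -9 (from the two edges through A_1).
So -9·k + 144 = 2·126 = 252 ⇒ k = -12.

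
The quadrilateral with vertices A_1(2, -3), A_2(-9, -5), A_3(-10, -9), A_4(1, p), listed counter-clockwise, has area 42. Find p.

-7

Write out the shoelace sum; only the two edges meeting at A_4 involve p:
2·Area = [((-10)·p − 1·(-9)) + (1·(-3) − 2·p)] + -6
       = -12·p + 0 = 84
⇒ p = -7.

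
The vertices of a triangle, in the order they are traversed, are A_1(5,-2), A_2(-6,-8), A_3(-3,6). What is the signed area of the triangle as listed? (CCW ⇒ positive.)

A_1→A_2: (5)(-8) − (-6)(-2) = -52
A_2→A_3: (-6)(6) − (-3)(-8) = -60
A_3→A_1: (-3)(-2) − (5)(6) = -24
Σ = -136
Signed area = Σ/2 = -68 (negative ⇒ clockwise traversal).

-68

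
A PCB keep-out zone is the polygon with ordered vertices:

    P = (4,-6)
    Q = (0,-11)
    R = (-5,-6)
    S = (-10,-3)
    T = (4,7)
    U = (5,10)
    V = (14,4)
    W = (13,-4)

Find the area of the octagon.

Apply the shoelace (surveyor's) formula: 2A = Σ (x_i·y_{i+1} − x_{i+1}·y_i), indices taken mod 8.
Σ = (-44) + (-55) + (-45) + (-58) + (5) + (-120) + (-108) + (-62) = -487
Area = |Σ|/2 = 243.5.

243.5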